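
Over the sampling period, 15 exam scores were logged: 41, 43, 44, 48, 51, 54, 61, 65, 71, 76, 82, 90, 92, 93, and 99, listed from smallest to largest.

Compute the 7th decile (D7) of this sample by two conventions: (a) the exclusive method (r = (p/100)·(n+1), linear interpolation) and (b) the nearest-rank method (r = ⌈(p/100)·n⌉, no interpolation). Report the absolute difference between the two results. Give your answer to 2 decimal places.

n = 15.
(a) r = 11.2; between ranks 11 (82) and 12 (90): 83.6.
(b) the nearest-rank method: rank 11 → 82.
|83.6 − 82| = 1.6.

1.60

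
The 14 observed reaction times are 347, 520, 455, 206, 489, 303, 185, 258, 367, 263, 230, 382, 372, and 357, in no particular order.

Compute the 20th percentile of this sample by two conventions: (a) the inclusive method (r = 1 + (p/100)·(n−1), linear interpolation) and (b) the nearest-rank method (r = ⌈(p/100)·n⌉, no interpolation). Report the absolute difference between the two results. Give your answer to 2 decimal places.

Sorted: 185, 206, 230, 258, 263, 303, 347, 357, 367, 372, 382, 455, 489, 520.
n = 14.
(a) r = 3.6; between ranks 3 (230) and 4 (258): 246.8.
(b) the nearest-rank method: rank 3 → 230.
|246.8 − 230| = 16.8.

16.80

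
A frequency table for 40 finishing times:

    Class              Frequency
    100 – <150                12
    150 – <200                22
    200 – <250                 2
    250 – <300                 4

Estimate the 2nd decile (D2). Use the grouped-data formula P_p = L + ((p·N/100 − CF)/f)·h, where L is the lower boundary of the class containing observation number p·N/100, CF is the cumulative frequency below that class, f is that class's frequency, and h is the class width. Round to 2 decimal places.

133.33

N = 40; target position k = 20/100 · 40 = 8.
Cumulative frequencies: 12, 34, 36, 40.
Observation 8 falls in the class 100 – <150.
L = 100, CF = 0, f = 12, h = 50.
P20 = 100 + ((8 − 0)/12)·50 = 100 + 33.3333 = 133.333.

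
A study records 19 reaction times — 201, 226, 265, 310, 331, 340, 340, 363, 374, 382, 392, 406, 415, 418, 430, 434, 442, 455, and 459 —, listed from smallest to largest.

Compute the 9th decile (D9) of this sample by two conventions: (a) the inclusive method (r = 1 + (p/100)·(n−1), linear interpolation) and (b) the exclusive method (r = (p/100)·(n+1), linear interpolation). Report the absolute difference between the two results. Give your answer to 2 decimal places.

10.40

n = 19.
(a) r = 17.2; between ranks 17 (442) and 18 (455): 444.6.
(b) r = 18 → value at rank 18 = 455.
|444.6 − 455| = 10.4.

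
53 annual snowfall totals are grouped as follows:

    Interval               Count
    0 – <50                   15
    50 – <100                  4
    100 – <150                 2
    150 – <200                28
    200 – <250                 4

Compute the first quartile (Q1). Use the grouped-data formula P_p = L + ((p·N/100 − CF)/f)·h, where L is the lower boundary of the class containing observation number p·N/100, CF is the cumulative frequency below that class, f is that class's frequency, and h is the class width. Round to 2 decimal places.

N = 53; target position k = 25/100 · 53 = 13.25.
Cumulative frequencies: 15, 19, 21, 49, 53.
Observation 13.25 falls in the class 0 – <50.
L = 0, CF = 0, f = 15, h = 50.
P25 = 0 + ((13.25 − 0)/15)·50 = 0 + 44.1667 = 44.1667.

44.17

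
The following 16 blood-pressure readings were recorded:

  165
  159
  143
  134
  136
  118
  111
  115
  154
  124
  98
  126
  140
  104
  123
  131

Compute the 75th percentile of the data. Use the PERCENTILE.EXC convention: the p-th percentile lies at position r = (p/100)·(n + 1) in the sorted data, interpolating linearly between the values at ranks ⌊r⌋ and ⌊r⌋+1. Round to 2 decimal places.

Sorted: 98, 104, 111, 115, 118, 123, 124, 126, 131, 134, 136, 140, 143, 154, 159, 165.
n = 16.
r = (75/100)·(16 + 1) = 12.75.
Rank 12 is 140 and rank 13 is 143.
Interpolate: 140 + 0.75·(143 − 140) = 140 + 0.75·3 = 142.25.

142.25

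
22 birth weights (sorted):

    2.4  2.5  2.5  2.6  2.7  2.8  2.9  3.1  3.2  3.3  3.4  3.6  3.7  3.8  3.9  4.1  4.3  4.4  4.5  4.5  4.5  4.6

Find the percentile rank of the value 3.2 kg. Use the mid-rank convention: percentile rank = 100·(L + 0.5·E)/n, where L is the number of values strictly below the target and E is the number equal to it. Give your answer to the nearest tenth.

Count below 3.2: L = 8; count equal: E = 1; n = 22.
Percentile rank = 100·(8 + 0.5·1)/22 = 100·8.5/22 = 38.64.

38.6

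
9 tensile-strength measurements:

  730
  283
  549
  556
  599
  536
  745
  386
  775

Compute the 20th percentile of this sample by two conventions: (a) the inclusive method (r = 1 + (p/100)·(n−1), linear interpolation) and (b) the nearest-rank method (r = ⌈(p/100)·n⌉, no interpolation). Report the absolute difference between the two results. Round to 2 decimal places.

Sorted: 283, 386, 536, 549, 556, 599, 730, 745, 775.
n = 9.
(a) r = 2.6; between ranks 2 (386) and 3 (536): 476.
(b) the nearest-rank method: rank 2 → 386.
|476 − 386| = 90.

90.00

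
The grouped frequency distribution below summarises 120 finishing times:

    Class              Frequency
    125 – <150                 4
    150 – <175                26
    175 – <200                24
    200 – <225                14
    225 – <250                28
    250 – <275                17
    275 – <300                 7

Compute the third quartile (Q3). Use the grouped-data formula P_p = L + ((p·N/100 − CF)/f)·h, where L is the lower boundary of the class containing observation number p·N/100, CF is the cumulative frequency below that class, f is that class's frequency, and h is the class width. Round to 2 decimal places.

N = 120; target position k = 75/100 · 120 = 90.
Cumulative frequencies: 4, 30, 54, 68, 96, 113, 120.
Observation 90 falls in the class 225 – <250.
L = 225, CF = 68, f = 28, h = 25.
P75 = 225 + ((90 − 68)/28)·25 = 225 + 19.6429 = 244.643.

244.64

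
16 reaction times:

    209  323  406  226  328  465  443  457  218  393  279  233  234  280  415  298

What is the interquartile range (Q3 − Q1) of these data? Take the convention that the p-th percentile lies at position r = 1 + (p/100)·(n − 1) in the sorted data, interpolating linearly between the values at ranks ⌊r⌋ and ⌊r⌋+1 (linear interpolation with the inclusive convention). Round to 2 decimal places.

174.50

Sorted: 209, 218, 226, 233, 234, 279, 280, 298, 323, 328, 393, 406, 415, 443, 457, 465.
n = 16.
P25: r = 4.75; ranks 4–5 are 233, 234; interpolating gives 233.75.
P75: r = 12.25; ranks 12–13 are 406, 415; interpolating gives 408.25.
Difference: 408.25 − 233.75 = 174.5.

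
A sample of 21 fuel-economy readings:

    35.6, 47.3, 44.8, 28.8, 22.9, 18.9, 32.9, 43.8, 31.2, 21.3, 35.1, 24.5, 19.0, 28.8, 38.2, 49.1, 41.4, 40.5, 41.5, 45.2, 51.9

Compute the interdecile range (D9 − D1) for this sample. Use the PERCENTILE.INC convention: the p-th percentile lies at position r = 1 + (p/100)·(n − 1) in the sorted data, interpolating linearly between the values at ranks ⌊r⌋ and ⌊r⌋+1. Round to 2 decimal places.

26.00

Sorted: 18.9, 19.0, 21.3, 22.9, 24.5, 28.8, 28.8, 31.2, 32.9, 35.1, 35.6, 38.2, 40.5, 41.4, 41.5, 43.8, 44.8, 45.2, 47.3, 49.1, 51.9.
n = 21.
P10: r = 3 (integer) → 21.3.
P90: r = 19 (integer) → 47.3.
Difference: 47.3 − 21.3 = 26.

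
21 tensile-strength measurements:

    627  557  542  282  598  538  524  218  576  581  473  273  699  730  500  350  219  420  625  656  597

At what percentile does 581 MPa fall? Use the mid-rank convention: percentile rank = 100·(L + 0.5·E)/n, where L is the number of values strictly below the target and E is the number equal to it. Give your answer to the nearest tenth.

Sorted: 218, 219, 273, 282, 350, 420, 473, 500, 524, 538, 542, 557, 576, 581, 597, 598, 625, 627, 656, 699, 730.
Count below 581: L = 13; count equal: E = 1; n = 21.
Percentile rank = 100·(13 + 0.5·1)/21 = 100·13.5/21 = 64.29.

64.3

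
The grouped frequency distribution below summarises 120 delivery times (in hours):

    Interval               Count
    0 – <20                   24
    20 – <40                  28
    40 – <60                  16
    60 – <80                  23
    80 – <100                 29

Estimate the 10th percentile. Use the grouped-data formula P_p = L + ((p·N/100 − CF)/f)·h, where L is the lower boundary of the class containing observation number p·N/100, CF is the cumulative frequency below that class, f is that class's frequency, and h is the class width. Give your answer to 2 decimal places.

10.00

N = 120; target position k = 10/100 · 120 = 12.
Cumulative frequencies: 24, 52, 68, 91, 120.
Observation 12 falls in the class 0 – <20.
L = 0, CF = 0, f = 24, h = 20.
P10 = 0 + ((12 − 0)/24)·20 = 0 + 10 = 10.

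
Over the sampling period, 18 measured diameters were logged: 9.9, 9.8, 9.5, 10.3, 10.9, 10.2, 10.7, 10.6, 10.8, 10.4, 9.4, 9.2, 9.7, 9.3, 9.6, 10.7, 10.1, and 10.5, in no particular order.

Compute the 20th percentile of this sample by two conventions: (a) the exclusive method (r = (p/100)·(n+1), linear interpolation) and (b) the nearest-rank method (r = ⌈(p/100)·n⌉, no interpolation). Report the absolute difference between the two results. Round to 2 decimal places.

0.02

Sorted: 9.2, 9.3, 9.4, 9.5, 9.6, 9.7, 9.8, 9.9, 10.1, 10.2, 10.3, 10.4, 10.5, 10.6, 10.7, 10.7, 10.8, 10.9.
n = 18.
(a) r = 3.8; between ranks 3 (9.4) and 4 (9.5): 9.48.
(b) the nearest-rank method: rank 4 → 9.5.
|9.48 − 9.5| = 0.02.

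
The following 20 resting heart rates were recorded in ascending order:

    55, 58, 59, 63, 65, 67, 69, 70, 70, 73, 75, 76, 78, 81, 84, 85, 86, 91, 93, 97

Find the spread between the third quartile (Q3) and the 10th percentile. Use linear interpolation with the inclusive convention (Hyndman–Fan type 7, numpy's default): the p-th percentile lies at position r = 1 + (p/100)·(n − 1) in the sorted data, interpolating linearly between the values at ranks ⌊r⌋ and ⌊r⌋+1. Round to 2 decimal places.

n = 20.
P10: r = 2.9; ranks 2–3 are 58, 59; interpolating gives 58.9.
P75: r = 15.25; ranks 15–16 are 84, 85; interpolating gives 84.25.
Difference: 84.25 − 58.9 = 25.35.

25.35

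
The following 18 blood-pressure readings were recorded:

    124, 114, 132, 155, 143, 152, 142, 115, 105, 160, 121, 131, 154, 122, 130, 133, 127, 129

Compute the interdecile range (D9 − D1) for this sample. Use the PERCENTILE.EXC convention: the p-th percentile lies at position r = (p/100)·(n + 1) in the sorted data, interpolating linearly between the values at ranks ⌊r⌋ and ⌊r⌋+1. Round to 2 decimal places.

42.40

Sorted: 105, 114, 115, 121, 122, 124, 127, 129, 130, 131, 132, 133, 142, 143, 152, 154, 155, 160.
n = 18.
P10: r = 1.9; ranks 1–2 are 105, 114; interpolating gives 113.1.
P90: r = 17.1; ranks 17–18 are 155, 160; interpolating gives 155.5.
Difference: 155.5 − 113.1 = 42.4.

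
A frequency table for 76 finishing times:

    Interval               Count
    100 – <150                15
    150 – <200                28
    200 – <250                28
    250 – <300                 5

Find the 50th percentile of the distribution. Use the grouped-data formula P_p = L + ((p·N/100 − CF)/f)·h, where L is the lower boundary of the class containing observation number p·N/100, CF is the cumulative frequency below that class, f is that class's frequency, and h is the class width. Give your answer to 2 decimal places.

N = 76; target position k = 50/100 · 76 = 38.
Cumulative frequencies: 15, 43, 71, 76.
Observation 38 falls in the class 150 – <200.
L = 150, CF = 15, f = 28, h = 50.
P50 = 150 + ((38 − 15)/28)·50 = 150 + 41.0714 = 191.071.

191.07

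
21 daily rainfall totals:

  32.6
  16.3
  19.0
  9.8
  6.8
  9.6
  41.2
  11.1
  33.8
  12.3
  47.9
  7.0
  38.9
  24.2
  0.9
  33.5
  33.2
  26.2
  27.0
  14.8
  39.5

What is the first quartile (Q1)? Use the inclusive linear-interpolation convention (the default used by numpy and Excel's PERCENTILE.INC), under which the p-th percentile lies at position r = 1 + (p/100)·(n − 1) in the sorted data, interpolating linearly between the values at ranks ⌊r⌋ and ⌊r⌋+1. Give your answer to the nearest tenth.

Sorted: 0.9, 6.8, 7.0, 9.6, 9.8, 11.1, 12.3, 14.8, 16.3, 19.0, 24.2, 26.2, 27.0, 32.6, 33.2, 33.5, 33.8, 38.9, 39.5, 41.2, 47.9.
n = 21.
r = 1 + (25/100)·(21 − 1) = 1 + 5 = 6.
r is an integer, so P25 is the value at rank 6: 11.1.

11.1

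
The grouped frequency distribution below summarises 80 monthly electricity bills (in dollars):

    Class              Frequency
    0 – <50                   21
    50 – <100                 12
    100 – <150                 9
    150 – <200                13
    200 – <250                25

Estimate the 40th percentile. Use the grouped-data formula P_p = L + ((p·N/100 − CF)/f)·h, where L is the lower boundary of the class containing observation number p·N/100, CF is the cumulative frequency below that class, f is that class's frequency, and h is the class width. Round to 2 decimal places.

N = 80; target position k = 40/100 · 80 = 32.
Cumulative frequencies: 21, 33, 42, 55, 80.
Observation 32 falls in the class 50 – <100.
L = 50, CF = 21, f = 12, h = 50.
P40 = 50 + ((32 − 21)/12)·50 = 50 + 45.8333 = 95.8333.

95.83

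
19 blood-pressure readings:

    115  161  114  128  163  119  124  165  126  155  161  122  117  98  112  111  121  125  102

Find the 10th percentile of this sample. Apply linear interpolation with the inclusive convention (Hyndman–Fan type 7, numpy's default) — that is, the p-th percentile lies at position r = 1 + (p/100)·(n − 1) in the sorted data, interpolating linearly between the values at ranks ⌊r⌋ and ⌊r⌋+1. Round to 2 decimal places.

Sorted: 98, 102, 111, 112, 114, 115, 117, 119, 121, 122, 124, 125, 126, 128, 155, 161, 161, 163, 165.
n = 19.
r = 1 + (10/100)·(19 − 1) = 1 + 1.8 = 2.8.
Rank 2 is 102 and rank 3 is 111.
Interpolate: 102 + 0.8·(111 − 102) = 102 + 0.8·9 = 109.2.

109.20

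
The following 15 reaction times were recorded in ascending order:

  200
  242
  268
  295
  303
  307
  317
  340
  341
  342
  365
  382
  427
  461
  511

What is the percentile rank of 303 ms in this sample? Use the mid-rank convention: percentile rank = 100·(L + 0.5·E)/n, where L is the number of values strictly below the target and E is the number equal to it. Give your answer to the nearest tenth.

Count below 303: L = 4; count equal: E = 1; n = 15.
Percentile rank = 100·(4 + 0.5·1)/15 = 100·4.5/15 = 30.

30.0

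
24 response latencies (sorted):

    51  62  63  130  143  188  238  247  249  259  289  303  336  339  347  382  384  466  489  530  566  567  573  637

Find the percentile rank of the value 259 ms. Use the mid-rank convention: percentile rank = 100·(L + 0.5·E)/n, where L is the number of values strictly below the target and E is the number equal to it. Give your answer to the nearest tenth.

39.6

Count below 259: L = 9; count equal: E = 1; n = 24.
Percentile rank = 100·(9 + 0.5·1)/24 = 100·9.5/24 = 39.58.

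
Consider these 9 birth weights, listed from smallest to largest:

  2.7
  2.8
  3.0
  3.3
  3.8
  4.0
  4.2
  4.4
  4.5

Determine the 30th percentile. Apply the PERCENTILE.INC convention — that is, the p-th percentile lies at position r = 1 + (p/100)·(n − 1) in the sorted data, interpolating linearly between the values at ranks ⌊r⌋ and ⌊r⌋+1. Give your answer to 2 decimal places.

n = 9.
r = 1 + (30/100)·(9 − 1) = 1 + 2.4 = 3.4.
Rank 3 is 3.0 and rank 4 is 3.3.
Interpolate: 3.0 + 0.4·(3.3 − 3.0) = 3.0 + 0.4·0.3 = 3.12.

3.12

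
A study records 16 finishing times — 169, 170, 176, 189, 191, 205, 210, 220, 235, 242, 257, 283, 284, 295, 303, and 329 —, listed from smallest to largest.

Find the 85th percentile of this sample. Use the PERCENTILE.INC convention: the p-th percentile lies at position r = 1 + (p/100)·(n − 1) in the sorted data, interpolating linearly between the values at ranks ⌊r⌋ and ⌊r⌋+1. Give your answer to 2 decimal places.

n = 16.
r = 1 + (85/100)·(16 − 1) = 1 + 12.75 = 13.75.
Rank 13 is 284 and rank 14 is 295.
Interpolate: 284 + 0.75·(295 − 284) = 284 + 0.75·11 = 292.25.

292.25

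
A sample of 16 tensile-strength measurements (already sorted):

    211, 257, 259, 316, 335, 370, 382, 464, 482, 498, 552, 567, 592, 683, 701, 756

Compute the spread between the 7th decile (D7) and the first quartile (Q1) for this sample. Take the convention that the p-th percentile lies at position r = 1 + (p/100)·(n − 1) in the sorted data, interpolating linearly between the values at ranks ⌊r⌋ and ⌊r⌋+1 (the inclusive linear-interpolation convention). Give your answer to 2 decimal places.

n = 16.
P25: r = 4.75; ranks 4–5 are 316, 335; interpolating gives 330.25.
P70: r = 11.5; ranks 11–12 are 552, 567; interpolating gives 559.5.
Difference: 559.5 − 330.25 = 229.25.

229.25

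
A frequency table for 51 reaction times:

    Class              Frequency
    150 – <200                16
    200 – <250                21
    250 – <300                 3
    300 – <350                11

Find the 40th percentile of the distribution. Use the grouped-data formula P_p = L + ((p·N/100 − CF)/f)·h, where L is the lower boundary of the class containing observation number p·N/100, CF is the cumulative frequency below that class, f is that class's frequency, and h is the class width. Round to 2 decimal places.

N = 51; target position k = 40/100 · 51 = 20.4.
Cumulative frequencies: 16, 37, 40, 51.
Observation 20.4 falls in the class 200 – <250.
L = 200, CF = 16, f = 21, h = 50.
P40 = 200 + ((20.4 − 16)/21)·50 = 200 + 10.4762 = 210.476.

210.48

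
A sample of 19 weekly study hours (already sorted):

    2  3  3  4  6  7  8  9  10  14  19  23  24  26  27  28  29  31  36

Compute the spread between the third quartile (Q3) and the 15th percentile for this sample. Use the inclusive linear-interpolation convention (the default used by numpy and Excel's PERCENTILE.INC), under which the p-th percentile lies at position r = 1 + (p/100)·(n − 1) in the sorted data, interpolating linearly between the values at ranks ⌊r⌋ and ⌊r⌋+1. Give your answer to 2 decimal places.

n = 19.
P15: r = 3.7; ranks 3–4 are 3, 4; interpolating gives 3.7.
P75: r = 14.5; ranks 14–15 are 26, 27; interpolating gives 26.5.
Difference: 26.5 − 3.7 = 22.8.

22.80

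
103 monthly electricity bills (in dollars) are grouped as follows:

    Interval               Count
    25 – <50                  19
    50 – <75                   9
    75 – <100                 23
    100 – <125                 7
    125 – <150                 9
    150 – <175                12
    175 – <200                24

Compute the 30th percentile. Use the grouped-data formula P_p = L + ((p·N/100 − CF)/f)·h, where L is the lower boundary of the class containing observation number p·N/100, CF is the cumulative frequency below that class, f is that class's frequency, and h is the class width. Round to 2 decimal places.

78.15

N = 103; target position k = 30/100 · 103 = 30.9.
Cumulative frequencies: 19, 28, 51, 58, 67, 79, 103.
Observation 30.9 falls in the class 75 – <100.
L = 75, CF = 28, f = 23, h = 25.
P30 = 75 + ((30.9 − 28)/23)·25 = 75 + 3.15217 = 78.1522.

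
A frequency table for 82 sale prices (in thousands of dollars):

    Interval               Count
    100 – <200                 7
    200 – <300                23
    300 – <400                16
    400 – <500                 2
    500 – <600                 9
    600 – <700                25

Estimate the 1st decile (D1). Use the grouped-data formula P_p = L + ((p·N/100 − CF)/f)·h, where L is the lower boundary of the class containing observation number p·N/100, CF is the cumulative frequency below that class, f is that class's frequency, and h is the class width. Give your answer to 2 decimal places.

205.22

N = 82; target position k = 10/100 · 82 = 8.2.
Cumulative frequencies: 7, 30, 46, 48, 57, 82.
Observation 8.2 falls in the class 200 – <300.
L = 200, CF = 7, f = 23, h = 100.
P10 = 200 + ((8.2 − 7)/23)·100 = 200 + 5.21739 = 205.217.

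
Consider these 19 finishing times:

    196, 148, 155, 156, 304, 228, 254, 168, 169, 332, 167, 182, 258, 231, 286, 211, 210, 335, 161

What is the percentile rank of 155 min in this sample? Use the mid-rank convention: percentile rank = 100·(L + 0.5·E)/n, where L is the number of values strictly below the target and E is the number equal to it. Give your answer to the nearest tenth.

Sorted: 148, 155, 156, 161, 167, 168, 169, 182, 196, 210, 211, 228, 231, 254, 258, 286, 304, 332, 335.
Count below 155: L = 1; count equal: E = 1; n = 19.
Percentile rank = 100·(1 + 0.5·1)/19 = 100·1.5/19 = 7.895.

7.9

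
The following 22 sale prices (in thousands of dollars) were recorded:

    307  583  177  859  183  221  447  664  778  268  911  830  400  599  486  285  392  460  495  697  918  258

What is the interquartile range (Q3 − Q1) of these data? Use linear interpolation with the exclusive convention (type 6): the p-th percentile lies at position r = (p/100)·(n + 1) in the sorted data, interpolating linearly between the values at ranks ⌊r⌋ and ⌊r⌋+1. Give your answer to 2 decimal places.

436.50

Sorted: 177, 183, 221, 258, 268, 285, 307, 392, 400, 447, 460, 486, 495, 583, 599, 664, 697, 778, 830, 859, 911, 918.
n = 22.
P25: r = 5.75; ranks 5–6 are 268, 285; interpolating gives 280.75.
P75: r = 17.25; ranks 17–18 are 697, 778; interpolating gives 717.25.
Difference: 717.25 − 280.75 = 436.5.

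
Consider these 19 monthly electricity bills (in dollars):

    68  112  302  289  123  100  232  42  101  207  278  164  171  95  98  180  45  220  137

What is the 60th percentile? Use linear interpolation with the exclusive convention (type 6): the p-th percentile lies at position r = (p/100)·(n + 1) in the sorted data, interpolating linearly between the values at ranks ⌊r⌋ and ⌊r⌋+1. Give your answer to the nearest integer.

171

Sorted: 42, 45, 68, 95, 98, 100, 101, 112, 123, 137, 164, 171, 180, 207, 220, 232, 278, 289, 302.
n = 19.
r = (60/100)·(19 + 1) = 12.
r is an integer, so P60 is the value at rank 12: 171.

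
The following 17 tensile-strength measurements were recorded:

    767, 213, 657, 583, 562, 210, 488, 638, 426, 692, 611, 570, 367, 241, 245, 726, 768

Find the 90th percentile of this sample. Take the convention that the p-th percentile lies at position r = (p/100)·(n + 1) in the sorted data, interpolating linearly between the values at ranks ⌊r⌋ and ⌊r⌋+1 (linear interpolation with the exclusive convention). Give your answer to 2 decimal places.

Sorted: 210, 213, 241, 245, 367, 426, 488, 562, 570, 583, 611, 638, 657, 692, 726, 767, 768.
n = 17.
r = (90/100)·(17 + 1) = 16.2.
Rank 16 is 767 and rank 17 is 768.
Interpolate: 767 + 0.2·(768 − 767) = 767 + 0.2·1 = 767.2.

767.20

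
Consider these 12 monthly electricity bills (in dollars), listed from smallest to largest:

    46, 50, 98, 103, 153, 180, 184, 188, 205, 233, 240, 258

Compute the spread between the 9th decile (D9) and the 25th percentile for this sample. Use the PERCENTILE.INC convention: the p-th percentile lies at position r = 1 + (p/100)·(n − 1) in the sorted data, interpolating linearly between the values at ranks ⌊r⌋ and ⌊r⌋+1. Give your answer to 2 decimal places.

137.55

n = 12.
P25: r = 3.75; ranks 3–4 are 98, 103; interpolating gives 101.75.
P90: r = 10.9; ranks 10–11 are 233, 240; interpolating gives 239.3.
Difference: 239.3 − 101.75 = 137.55.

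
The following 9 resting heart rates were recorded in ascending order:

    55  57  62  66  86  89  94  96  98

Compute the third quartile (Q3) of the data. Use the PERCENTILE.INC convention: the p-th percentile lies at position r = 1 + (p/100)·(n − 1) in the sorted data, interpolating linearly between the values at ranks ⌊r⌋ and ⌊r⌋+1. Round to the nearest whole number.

n = 9.
r = 1 + (75/100)·(9 − 1) = 1 + 6 = 7.
r is an integer, so P75 is the value at rank 7: 94.

94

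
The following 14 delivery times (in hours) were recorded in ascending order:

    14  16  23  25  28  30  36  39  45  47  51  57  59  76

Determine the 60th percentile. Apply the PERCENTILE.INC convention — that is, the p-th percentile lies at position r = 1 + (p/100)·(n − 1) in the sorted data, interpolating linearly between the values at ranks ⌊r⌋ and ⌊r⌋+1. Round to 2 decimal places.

n = 14.
r = 1 + (60/100)·(14 − 1) = 1 + 7.8 = 8.8.
Rank 8 is 39 and rank 9 is 45.
Interpolate: 39 + 0.8·(45 − 39) = 39 + 0.8·6 = 43.8.

43.80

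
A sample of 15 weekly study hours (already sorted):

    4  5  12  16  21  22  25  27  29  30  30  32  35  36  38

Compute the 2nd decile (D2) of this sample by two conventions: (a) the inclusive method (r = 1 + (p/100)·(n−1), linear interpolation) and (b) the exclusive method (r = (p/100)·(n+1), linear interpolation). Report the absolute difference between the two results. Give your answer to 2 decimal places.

n = 15.
(a) r = 3.8; between ranks 3 (12) and 4 (16): 15.2.
(b) r = 3.2; between ranks 3 (12) and 4 (16): 12.8.
|15.2 − 12.8| = 2.4.

2.40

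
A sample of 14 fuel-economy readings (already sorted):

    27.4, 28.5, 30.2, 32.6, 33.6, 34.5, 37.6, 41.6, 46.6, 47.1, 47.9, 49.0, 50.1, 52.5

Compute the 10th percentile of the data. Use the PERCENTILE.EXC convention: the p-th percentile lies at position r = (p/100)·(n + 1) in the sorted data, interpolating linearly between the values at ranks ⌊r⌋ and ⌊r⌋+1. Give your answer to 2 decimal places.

27.95

n = 14.
r = (10/100)·(14 + 1) = 1.5.
Rank 1 is 27.4 and rank 2 is 28.5.
Interpolate: 27.4 + 0.5·(28.5 − 27.4) = 27.4 + 0.5·1.1 = 27.95.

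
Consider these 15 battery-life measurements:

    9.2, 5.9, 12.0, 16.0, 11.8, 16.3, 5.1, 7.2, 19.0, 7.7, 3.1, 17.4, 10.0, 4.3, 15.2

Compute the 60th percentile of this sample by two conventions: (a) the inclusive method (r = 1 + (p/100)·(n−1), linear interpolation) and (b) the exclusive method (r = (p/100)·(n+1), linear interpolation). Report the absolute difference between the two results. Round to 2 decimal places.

0.04

Sorted: 3.1, 4.3, 5.1, 5.9, 7.2, 7.7, 9.2, 10.0, 11.8, 12.0, 15.2, 16.0, 16.3, 17.4, 19.0.
n = 15.
(a) r = 9.4; between ranks 9 (11.8) and 10 (12.0): 11.88.
(b) r = 9.6; between ranks 9 (11.8) and 10 (12.0): 11.92.
|11.88 − 11.92| = 0.04.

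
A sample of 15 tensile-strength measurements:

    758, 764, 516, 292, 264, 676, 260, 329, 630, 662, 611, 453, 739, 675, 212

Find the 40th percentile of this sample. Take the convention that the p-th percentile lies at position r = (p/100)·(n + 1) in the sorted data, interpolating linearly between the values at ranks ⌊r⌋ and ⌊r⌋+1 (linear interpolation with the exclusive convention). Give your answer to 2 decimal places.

Sorted: 212, 260, 264, 292, 329, 453, 516, 611, 630, 662, 675, 676, 739, 758, 764.
n = 15.
r = (40/100)·(15 + 1) = 6.4.
Rank 6 is 453 and rank 7 is 516.
Interpolate: 453 + 0.4·(516 − 453) = 453 + 0.4·63 = 478.2.

478.20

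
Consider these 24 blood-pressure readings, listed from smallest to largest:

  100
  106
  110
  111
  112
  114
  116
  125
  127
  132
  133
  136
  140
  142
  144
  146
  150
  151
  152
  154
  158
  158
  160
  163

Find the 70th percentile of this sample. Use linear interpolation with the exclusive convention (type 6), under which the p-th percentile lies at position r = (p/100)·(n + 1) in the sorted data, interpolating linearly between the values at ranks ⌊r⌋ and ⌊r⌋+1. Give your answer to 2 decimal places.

n = 24.
r = (70/100)·(24 + 1) = 17.5.
Rank 17 is 150 and rank 18 is 151.
Interpolate: 150 + 0.5·(151 − 150) = 150 + 0.5·1 = 150.5.

150.50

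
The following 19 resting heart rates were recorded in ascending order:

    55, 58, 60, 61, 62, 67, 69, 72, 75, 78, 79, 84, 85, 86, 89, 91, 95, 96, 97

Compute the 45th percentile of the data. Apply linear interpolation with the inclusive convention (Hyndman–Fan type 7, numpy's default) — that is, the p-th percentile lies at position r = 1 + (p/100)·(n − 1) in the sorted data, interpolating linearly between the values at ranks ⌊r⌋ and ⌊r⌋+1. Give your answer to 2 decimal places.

n = 19.
r = 1 + (45/100)·(19 − 1) = 1 + 8.1 = 9.1.
Rank 9 is 75 and rank 10 is 78.
Interpolate: 75 + 0.1·(78 − 75) = 75 + 0.1·3 = 75.3.

75.30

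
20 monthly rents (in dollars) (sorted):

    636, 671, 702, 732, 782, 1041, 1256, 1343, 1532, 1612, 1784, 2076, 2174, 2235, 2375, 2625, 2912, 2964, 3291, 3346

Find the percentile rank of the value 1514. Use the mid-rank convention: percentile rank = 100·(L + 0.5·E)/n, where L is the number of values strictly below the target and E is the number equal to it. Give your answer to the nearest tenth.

Count below 1514: L = 8; count equal: E = 0; n = 20.
Percentile rank = 100·(8 + 0.5·0)/20 = 100·8/20 = 40.

40.0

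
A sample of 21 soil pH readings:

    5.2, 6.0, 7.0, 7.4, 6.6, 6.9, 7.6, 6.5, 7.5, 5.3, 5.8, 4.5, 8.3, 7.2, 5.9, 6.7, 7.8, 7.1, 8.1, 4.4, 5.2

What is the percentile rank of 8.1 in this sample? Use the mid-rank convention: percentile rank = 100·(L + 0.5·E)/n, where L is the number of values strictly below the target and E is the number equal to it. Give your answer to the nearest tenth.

Sorted: 4.4, 4.5, 5.2, 5.2, 5.3, 5.8, 5.9, 6.0, 6.5, 6.6, 6.7, 6.9, 7.0, 7.1, 7.2, 7.4, 7.5, 7.6, 7.8, 8.1, 8.3.
Count below 8.1: L = 19; count equal: E = 1; n = 21.
Percentile rank = 100·(19 + 0.5·1)/21 = 100·19.5/21 = 92.86.

92.9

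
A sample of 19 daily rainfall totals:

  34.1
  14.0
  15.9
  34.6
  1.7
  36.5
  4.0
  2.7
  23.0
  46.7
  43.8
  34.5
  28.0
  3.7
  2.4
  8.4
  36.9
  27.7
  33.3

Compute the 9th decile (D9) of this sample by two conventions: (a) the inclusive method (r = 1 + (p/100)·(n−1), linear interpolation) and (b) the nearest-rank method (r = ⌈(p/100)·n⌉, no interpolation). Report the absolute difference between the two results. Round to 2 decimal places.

5.52

Sorted: 1.7, 2.4, 2.7, 3.7, 4.0, 8.4, 14.0, 15.9, 23.0, 27.7, 28.0, 33.3, 34.1, 34.5, 34.6, 36.5, 36.9, 43.8, 46.7.
n = 19.
(a) r = 17.2; between ranks 17 (36.9) and 18 (43.8): 38.28.
(b) the nearest-rank method: rank 18 → 43.8.
|38.28 − 43.8| = 5.52.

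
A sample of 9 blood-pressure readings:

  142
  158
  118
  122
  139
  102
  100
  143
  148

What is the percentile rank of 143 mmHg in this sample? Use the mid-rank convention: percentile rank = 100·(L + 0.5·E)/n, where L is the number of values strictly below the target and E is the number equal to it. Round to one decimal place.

Sorted: 100, 102, 118, 122, 139, 142, 143, 148, 158.
Count below 143: L = 6; count equal: E = 1; n = 9.
Percentile rank = 100·(6 + 0.5·1)/9 = 100·6.5/9 = 72.22.

72.2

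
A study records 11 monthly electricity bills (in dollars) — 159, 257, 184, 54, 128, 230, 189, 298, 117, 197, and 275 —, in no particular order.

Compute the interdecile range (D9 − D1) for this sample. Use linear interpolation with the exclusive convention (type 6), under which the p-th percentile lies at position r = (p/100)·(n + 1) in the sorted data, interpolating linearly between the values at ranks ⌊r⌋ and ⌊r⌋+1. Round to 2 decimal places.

226.80

Sorted: 54, 117, 128, 159, 184, 189, 197, 230, 257, 275, 298.
n = 11.
P10: r = 1.2; ranks 1–2 are 54, 117; interpolating gives 66.6.
P90: r = 10.8; ranks 10–11 are 275, 298; interpolating gives 293.4.
Difference: 293.4 − 66.6 = 226.8.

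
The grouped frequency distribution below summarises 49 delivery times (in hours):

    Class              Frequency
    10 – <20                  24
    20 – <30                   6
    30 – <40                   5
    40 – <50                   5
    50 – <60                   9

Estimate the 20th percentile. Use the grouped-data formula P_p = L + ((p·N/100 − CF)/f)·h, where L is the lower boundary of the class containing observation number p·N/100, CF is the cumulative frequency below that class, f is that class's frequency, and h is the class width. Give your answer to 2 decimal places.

14.08

N = 49; target position k = 20/100 · 49 = 9.8.
Cumulative frequencies: 24, 30, 35, 40, 49.
Observation 9.8 falls in the class 10 – <20.
L = 10, CF = 0, f = 24, h = 10.
P20 = 10 + ((9.8 − 0)/24)·10 = 10 + 4.08333 = 14.0833.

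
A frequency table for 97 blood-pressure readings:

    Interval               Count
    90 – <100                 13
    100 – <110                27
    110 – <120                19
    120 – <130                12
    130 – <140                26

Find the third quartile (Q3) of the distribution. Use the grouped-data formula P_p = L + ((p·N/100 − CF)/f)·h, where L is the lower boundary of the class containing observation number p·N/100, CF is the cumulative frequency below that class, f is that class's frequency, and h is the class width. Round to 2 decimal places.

N = 97; target position k = 75/100 · 97 = 72.75.
Cumulative frequencies: 13, 40, 59, 71, 97.
Observation 72.75 falls in the class 130 – <140.
L = 130, CF = 71, f = 26, h = 10.
P75 = 130 + ((72.75 − 71)/26)·10 = 130 + 0.673077 = 130.673.

130.67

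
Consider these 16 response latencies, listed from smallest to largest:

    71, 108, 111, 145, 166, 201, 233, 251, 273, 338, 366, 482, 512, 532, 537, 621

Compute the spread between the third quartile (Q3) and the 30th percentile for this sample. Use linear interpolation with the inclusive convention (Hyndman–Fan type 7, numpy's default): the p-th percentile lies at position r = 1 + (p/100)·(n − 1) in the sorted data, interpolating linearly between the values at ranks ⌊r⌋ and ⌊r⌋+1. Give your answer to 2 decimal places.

306.00

n = 16.
P30: r = 5.5; ranks 5–6 are 166, 201; interpolating gives 183.5.
P75: r = 12.25; ranks 12–13 are 482, 512; interpolating gives 489.5.
Difference: 489.5 − 183.5 = 306.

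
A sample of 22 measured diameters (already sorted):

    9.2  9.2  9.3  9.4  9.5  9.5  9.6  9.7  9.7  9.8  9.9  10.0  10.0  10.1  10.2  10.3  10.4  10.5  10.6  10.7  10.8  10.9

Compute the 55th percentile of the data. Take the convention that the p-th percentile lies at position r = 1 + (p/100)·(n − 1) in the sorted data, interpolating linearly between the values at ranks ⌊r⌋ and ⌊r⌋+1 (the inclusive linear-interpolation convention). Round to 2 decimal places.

10.00

n = 22.
r = 1 + (55/100)·(22 − 1) = 1 + 11.55 = 12.55.
Rank 12 is 10.0 and rank 13 is 10.0.
Interpolate: 10.0 + 0.55·(10.0 − 10.0) = 10.0 + 0.55·0 = 10.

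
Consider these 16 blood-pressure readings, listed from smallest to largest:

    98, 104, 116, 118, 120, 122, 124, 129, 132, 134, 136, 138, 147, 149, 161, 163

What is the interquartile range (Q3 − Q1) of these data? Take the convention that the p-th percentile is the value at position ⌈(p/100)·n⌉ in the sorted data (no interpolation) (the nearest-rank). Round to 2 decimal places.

20.00

n = 16.
P25: rank ⌈25/100·16⌉ = 4 → 118.
P75: rank ⌈75/100·16⌉ = 12 → 138.
Difference: 138 − 118 = 20.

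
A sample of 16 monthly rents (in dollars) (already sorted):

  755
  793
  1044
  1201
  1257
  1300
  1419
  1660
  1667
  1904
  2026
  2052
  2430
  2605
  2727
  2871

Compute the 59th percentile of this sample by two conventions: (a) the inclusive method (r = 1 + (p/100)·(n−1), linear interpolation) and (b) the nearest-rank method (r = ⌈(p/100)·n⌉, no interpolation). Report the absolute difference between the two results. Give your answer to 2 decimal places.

35.55

n = 16.
(a) r = 9.85; between ranks 9 (1667) and 10 (1904): 1868.45.
(b) the nearest-rank method: rank 10 → 1904.
|1868.45 − 1904| = 35.55.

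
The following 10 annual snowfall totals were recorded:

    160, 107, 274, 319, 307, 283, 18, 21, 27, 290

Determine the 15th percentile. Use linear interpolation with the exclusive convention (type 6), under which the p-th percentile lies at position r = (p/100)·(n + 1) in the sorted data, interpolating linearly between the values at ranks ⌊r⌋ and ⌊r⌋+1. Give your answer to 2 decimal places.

19.95

Sorted: 18, 21, 27, 107, 160, 274, 283, 290, 307, 319.
n = 10.
r = (15/100)·(10 + 1) = 1.65.
Rank 1 is 18 and rank 2 is 21.
Interpolate: 18 + 0.65·(21 − 18) = 18 + 0.65·3 = 19.95.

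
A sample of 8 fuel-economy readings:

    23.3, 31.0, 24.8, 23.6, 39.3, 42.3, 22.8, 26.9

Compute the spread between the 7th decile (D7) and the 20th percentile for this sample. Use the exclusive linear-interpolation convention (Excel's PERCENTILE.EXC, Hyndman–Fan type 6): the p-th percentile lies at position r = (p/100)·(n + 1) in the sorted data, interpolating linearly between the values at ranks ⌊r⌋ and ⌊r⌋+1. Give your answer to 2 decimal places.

Sorted: 22.8, 23.3, 23.6, 24.8, 26.9, 31.0, 39.3, 42.3.
n = 8.
P20: r = 1.8; ranks 1–2 are 22.8, 23.3; interpolating gives 23.2.
P70: r = 6.3; ranks 6–7 are 31.0, 39.3; interpolating gives 33.49.
Difference: 33.49 − 23.2 = 10.29.

10.29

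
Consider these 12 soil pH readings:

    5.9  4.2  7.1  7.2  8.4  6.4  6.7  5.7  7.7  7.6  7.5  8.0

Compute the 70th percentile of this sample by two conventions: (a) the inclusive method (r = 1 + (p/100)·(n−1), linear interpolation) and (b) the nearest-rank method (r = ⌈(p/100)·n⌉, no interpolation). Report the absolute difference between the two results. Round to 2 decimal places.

Sorted: 4.2, 5.7, 5.9, 6.4, 6.7, 7.1, 7.2, 7.5, 7.6, 7.7, 8.0, 8.4.
n = 12.
(a) r = 8.7; between ranks 8 (7.5) and 9 (7.6): 7.57.
(b) the nearest-rank method: rank 9 → 7.6.
|7.57 − 7.6| = 0.03.

0.03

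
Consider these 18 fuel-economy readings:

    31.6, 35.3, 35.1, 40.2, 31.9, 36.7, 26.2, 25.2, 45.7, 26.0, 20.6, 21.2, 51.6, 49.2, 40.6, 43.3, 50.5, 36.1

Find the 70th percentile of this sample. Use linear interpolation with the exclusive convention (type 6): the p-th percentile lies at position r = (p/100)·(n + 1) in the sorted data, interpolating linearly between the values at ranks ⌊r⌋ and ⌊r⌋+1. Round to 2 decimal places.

Sorted: 20.6, 21.2, 25.2, 26.0, 26.2, 31.6, 31.9, 35.1, 35.3, 36.1, 36.7, 40.2, 40.6, 43.3, 45.7, 49.2, 50.5, 51.6.
n = 18.
r = (70/100)·(18 + 1) = 13.3.
Rank 13 is 40.6 and rank 14 is 43.3.
Interpolate: 40.6 + 0.3·(43.3 − 40.6) = 40.6 + 0.3·2.7 = 41.41.

41.41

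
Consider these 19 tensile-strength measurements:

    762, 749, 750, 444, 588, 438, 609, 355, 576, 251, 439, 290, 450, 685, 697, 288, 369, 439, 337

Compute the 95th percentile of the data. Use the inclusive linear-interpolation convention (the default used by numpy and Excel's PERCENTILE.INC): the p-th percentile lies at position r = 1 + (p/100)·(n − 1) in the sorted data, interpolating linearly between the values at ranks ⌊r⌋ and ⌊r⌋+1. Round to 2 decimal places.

751.20

Sorted: 251, 288, 290, 337, 355, 369, 438, 439, 439, 444, 450, 576, 588, 609, 685, 697, 749, 750, 762.
n = 19.
r = 1 + (95/100)·(19 − 1) = 1 + 17.1 = 18.1.
Rank 18 is 750 and rank 19 is 762.
Interpolate: 750 + 0.1·(762 − 750) = 750 + 0.1·12 = 751.2.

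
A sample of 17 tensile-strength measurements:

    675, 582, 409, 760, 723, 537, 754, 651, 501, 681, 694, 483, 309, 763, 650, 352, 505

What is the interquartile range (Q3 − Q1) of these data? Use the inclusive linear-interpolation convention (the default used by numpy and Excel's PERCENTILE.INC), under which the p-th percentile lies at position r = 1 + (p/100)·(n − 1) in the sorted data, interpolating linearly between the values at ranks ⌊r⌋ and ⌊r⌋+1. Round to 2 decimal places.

193.00

Sorted: 309, 352, 409, 483, 501, 505, 537, 582, 650, 651, 675, 681, 694, 723, 754, 760, 763.
n = 17.
P25: r = 5 (integer) → 501.
P75: r = 13 (integer) → 694.
Difference: 694 − 501 = 193.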